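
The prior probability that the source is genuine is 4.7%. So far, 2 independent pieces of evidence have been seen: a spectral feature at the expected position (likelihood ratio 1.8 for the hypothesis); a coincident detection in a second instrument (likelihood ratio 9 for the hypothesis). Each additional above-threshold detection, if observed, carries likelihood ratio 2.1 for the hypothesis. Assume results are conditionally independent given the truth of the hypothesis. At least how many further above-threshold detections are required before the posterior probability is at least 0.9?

Prior odds = 0.047/0.953 = 47/953.
Combined Bayes factor of the evidence already in hand = 1.8 × 9 = 16.2.
Odds after that evidence = (47/953) × 16.2 = 3807/4765.
Target odds = 0.9/0.1 = 9.
Need 2.1ⁿ ≥ 9 ÷ (3807/4765) = 4765/423.
2.1³ = 9.261 falls short of 4765/423 but 2.1⁴ = 19.4481 reaches it, so n = 4.

4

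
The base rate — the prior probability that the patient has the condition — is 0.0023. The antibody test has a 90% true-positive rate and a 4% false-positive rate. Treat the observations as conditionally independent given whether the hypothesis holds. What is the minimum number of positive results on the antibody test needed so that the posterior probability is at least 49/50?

4

Prior odds: 0.0023 ÷ 0.9977 = 23/9977.
Likelihood ratio of a positive result = 0.9/0.04 = 22.5.
Target odds: 0.98 ÷ 0.02 = 49.
Need (23/9977) × 22.5ⁿ ≥ 49, i.e. 22.5ⁿ ≥ 488873/23.
22.5³ = 11390.625 falls short of 488873/23 but 22.5⁴ = 256289.0625 reaches it, so n = 4.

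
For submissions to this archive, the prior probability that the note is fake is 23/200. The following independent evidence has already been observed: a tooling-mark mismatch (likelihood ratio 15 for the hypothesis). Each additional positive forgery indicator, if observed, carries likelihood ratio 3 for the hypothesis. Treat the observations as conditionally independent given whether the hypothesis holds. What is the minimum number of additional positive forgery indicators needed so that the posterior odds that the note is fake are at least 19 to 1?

Prior odds = 0.115/0.885 = 23/177.
Bayes factor of the evidence already in hand = 15.
Odds after that evidence = (23/177) × 15 = 115/59.
Target odds = 19.
Need 3ⁿ ≥ 19 ÷ (115/59) = 1121/115.
3² = 9 falls short of 1121/115 but 3³ = 27 reaches it, so n = 3.

3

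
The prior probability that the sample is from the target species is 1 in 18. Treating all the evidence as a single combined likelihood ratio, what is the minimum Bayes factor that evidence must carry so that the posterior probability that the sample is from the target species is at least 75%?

Prior odds = (1/18)/(17/18) = 1/17.
Target odds = 0.75/0.25 = 3.
Required Bayes factor = 3 ÷ (1/17) = 51.

51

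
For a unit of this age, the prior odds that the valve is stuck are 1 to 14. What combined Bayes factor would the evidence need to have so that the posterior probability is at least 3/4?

Prior odds = 1/14.
Target odds = 0.75/0.25 = 3.
Required Bayes factor = 3 ÷ (1/14) = 42.

42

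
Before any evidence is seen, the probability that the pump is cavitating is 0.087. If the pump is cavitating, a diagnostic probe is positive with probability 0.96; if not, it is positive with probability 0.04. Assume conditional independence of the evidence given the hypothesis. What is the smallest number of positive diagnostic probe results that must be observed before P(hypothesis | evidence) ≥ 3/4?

Prior odds = 0.087/0.913 = 87/913.
Likelihood ratio of a positive = 0.96/0.04 = 24.
Target odds: 0.75 ÷ 0.25 = 3.
Need (87/913) × 24ⁿ ≥ 3, i.e. 24ⁿ ≥ 913/29.
24¹ = 24 falls short of 913/29 but 24² = 576 reaches it, so n = 2.

2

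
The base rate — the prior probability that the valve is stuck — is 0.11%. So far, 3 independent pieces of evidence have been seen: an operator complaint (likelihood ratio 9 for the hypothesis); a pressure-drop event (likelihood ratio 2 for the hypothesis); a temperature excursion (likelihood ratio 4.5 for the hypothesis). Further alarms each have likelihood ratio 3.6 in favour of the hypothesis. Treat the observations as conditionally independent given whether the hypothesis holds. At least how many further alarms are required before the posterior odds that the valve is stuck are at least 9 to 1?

4

Prior odds = 0.0011/0.9989 = 11/9989.
Combined Bayes factor of the evidence already in hand = 9 × 2 × 4.5 = 81.
Odds after that evidence = (11/9989) × 81 = 891/9989.
Target odds = 9.
Need 3.6ⁿ ≥ 9 ÷ (891/9989) = 9989/99.
3.6³ = 46.656 falls short of 9989/99 but 3.6⁴ = 167.9616 reaches it, so n = 4.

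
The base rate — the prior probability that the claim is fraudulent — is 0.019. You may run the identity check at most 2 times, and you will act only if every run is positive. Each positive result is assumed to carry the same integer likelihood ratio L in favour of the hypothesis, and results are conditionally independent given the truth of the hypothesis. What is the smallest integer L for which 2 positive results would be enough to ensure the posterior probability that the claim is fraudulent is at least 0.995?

Prior odds = 0.019/0.981 = 19/981.
Target odds = 0.995/0.005 = 199.
Need L² ≥ 199 ÷ (19/981) = 195219/19.
101² = 10201 < 195219/19 ≤ 10404 = 102², so L = 102.

102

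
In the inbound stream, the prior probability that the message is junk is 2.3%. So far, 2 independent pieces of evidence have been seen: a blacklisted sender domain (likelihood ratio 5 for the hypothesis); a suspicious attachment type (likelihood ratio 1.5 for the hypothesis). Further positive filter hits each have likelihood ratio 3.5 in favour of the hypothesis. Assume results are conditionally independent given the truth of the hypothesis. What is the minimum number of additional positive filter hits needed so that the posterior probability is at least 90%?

4

Prior odds = 0.023/0.977 = 23/977.
Combined Bayes factor of the evidence already in hand = 5 × 1.5 = 7.5.
Odds after that evidence = (23/977) × 7.5 = 345/1954.
Target odds = 0.9/0.1 = 9.
Need 3.5ⁿ ≥ 9 ÷ (345/1954) = 5862/115.
3.5³ = 42.875 falls short of 5862/115 but 3.5⁴ = 150.0625 reaches it, so n = 4.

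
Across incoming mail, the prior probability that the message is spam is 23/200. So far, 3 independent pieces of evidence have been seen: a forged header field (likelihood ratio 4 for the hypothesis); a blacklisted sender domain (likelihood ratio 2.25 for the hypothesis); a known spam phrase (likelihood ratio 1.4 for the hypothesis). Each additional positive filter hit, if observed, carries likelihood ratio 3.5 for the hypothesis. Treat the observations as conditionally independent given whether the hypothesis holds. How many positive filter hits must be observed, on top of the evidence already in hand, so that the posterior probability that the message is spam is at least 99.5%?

Prior odds = 0.115/0.885 = 23/177.
Combined Bayes factor of the evidence already in hand = 4 × 2.25 × 1.4 = 12.6.
Odds after that evidence = (23/177) × 12.6 = 483/295.
Target odds = 0.995/0.005 = 199.
Need 3.5ⁿ ≥ 199 ÷ (483/295) = 58705/483.
3.5³ = 42.875 falls short of 58705/483 but 3.5⁴ = 150.0625 reaches it, so n = 4.

4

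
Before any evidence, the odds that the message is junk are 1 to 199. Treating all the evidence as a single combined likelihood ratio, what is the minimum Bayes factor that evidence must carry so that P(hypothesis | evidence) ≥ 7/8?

1393

Prior odds = 1/199.
Target odds = 0.875/0.125 = 7.
Required Bayes factor = 7 ÷ (1/199) = 1393.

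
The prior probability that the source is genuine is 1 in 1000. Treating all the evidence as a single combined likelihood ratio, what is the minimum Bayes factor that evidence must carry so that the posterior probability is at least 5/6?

Prior odds = 0.001/0.999 = 1/999.
Target odds = (5/6)/(1/6) = 5.
Required Bayes factor = 5 ÷ (1/999) = 4995.

4995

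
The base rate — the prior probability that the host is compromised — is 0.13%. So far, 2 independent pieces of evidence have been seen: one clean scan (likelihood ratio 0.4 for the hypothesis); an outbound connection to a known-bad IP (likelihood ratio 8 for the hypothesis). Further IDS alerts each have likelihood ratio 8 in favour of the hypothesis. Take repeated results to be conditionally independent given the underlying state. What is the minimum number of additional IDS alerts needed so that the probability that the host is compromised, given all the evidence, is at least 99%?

5

Prior odds = 0.0013/0.9987 = 13/9987.
Combined Bayes factor of the evidence already in hand = 0.4 × 8 = 3.2.
Odds after that evidence = (13/9987) × 3.2 = 208/49935.
Target odds = 0.99/0.01 = 99.
Need 8ⁿ ≥ 99 ÷ (208/49935) = 4943565/208.
8⁴ = 4096 falls short of 4943565/208 but 8⁵ = 32768 reaches it, so n = 5.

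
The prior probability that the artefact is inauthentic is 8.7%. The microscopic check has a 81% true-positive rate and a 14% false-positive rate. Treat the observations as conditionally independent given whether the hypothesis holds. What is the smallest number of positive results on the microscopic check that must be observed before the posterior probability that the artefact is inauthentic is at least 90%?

3

Prior odds: 0.087 ÷ 0.913 = 87/913.
Likelihood ratio of a positive result = 0.81/0.14 = 81/14.
Target posterior odds = 0.9/0.1 = 9.
Require (81/14)ⁿ ≥ 9 ÷ (87/913) = 2739/29.
(81/14)² = 6561/196 falls short of 2739/29 but (81/14)³ = 531441/2744 reaches it, so n = 3.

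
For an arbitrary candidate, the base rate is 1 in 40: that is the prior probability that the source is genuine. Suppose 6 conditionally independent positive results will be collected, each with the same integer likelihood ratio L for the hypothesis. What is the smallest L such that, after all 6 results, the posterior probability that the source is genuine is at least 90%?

Prior odds = 0.025/0.975 = 1/39.
Target odds = 0.9/0.1 = 9.
Need L⁶ ≥ 9 ÷ (1/39) = 351.
2⁶ = 64 < 351 ≤ 729 = 3⁶, so L = 3.

3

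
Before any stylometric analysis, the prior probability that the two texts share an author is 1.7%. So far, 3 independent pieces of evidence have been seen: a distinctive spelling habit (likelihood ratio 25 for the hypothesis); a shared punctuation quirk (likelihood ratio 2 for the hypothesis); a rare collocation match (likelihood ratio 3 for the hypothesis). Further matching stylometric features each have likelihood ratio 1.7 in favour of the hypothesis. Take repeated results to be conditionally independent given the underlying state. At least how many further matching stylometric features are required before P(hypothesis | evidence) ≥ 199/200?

Prior odds = 0.017/0.983 = 17/983.
Combined Bayes factor of the evidence already in hand = 25 × 2 × 3 = 150.
Odds after that evidence = (17/983) × 150 = 2550/983.
Target odds = 0.995/0.005 = 199.
Need 1.7ⁿ ≥ 199 ÷ (2550/983) = 195617/2550.
1.7⁸ ≈69.7576 falls short of 195617/2550 but 1.7⁹ ≈118.588 reaches it, so n = 9.

9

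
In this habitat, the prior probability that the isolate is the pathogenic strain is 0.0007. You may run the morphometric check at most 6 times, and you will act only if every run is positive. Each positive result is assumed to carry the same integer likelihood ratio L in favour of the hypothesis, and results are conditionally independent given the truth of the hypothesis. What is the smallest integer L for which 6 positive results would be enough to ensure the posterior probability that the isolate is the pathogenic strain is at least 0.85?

Prior odds = 0.0007/0.9993 = 7/9993.
Target odds = 0.85/0.15 = 17/3.
Need L⁶ ≥ 17/3 ÷ (7/9993) = 56627/7.
4⁶ = 4096 < 56627/7 ≤ 15625 = 5⁶, so L = 5.

5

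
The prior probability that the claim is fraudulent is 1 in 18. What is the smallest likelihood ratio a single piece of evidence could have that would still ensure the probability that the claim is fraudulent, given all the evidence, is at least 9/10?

153

Prior odds = (1/18)/(17/18) = 1/17.
Target odds = 0.9/0.1 = 9.
Required Bayes factor = 9 ÷ (1/17) = 153.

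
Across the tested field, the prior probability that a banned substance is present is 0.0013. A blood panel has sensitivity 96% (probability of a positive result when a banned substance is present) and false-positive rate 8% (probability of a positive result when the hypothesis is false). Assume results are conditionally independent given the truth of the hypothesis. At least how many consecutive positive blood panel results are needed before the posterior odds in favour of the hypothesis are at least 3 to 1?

4

Prior odds: 0.0013 ÷ 0.9987 = 13/9987.
Likelihood ratio of a positive result = 0.96/0.08 = 12.
Target odds = 3.
Require 12ⁿ ≥ 3 ÷ (13/9987) = 29961/13.
12³ = 1728 falls short of 29961/13 but 12⁴ = 20736 reaches it, so n = 4.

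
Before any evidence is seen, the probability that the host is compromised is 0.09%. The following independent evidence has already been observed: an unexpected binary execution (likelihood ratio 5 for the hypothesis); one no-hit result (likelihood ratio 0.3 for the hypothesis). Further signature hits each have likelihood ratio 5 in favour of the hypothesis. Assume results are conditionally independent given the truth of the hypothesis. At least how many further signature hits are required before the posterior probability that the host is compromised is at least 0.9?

Prior odds = 0.0009/0.9991 = 9/9991.
Combined Bayes factor of the evidence already in hand = 5 × 0.3 = 1.5.
Odds after that evidence = (9/9991) × 1.5 = 27/19982.
Target odds = 0.9/0.1 = 9.
Need 5ⁿ ≥ 9 ÷ (27/19982) = 19982/3.
5⁵ = 3125 falls short of 19982/3 but 5⁶ = 15625 reaches it, so n = 6.

6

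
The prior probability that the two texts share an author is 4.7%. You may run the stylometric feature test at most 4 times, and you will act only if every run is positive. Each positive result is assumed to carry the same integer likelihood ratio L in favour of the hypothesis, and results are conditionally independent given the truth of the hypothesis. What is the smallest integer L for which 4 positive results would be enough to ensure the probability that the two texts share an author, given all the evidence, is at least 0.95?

Prior odds = 0.047/0.953 = 47/953.
Target odds = 0.95/0.05 = 19.
Need L⁴ ≥ 19 ÷ (47/953) = 18107/47.
4⁴ = 256 < 18107/47 ≤ 625 = 5⁴, so L = 5.

5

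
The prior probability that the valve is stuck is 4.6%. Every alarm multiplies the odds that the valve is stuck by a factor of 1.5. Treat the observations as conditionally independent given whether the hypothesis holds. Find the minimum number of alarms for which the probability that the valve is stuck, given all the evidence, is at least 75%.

Prior odds: 0.046 ÷ 0.954 = 23/477.
Likelihood ratio per alarm = 1.5.
Target posterior odds = 0.75/0.25 = 3.
Require 1.5ⁿ ≥ 3 ÷ (23/477) = 1431/23.
1.5¹⁰ = 59049/1024 falls short of 1431/23 but 1.5¹¹ = 177147/2048 reaches it, so n = 11.

11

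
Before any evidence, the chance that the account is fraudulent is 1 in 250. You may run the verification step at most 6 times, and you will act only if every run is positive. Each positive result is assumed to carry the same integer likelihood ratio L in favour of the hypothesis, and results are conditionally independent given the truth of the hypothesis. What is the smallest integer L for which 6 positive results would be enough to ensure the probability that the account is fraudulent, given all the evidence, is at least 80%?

Prior odds = 0.004/0.996 = 1/249.
Target odds = 0.8/0.2 = 4.
Need L⁶ ≥ 4 ÷ (1/249) = 996.
3⁶ = 729 < 996 ≤ 4096 = 4⁶, so L = 4.

4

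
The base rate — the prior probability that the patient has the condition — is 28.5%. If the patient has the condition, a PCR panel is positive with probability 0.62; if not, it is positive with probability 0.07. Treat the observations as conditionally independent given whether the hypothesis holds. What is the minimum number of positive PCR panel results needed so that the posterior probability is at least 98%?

Prior odds: 0.285 ÷ 0.715 = 57/143.
Likelihood ratio of a positive = 0.62/0.07 = 62/7.
Target odds: 0.98 ÷ 0.02 = 49.
Require (62/7)ⁿ ≥ 49 ÷ (57/143) = 7007/57.
(62/7)² = 3844/49 falls short of 7007/57 but (62/7)³ = 238328/343 reaches it, so n = 3.

3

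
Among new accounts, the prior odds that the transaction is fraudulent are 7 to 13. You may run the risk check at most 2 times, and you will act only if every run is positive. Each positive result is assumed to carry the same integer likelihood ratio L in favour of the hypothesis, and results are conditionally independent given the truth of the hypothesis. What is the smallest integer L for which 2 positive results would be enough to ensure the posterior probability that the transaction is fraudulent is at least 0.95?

Prior odds = 7/13.
Target odds = 0.95/0.05 = 19.
Need L² ≥ 19 ÷ (7/13) = 247/7.
5² = 25 < 247/7 ≤ 36 = 6², so L = 6.

6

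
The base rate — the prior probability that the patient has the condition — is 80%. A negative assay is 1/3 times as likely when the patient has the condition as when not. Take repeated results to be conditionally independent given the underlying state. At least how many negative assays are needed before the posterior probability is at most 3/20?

3

Prior odds: 0.8 ÷ 0.2 = 4.
Likelihood ratio per negative assay = 1/3.
Target odds: 0.15 ÷ 0.85 = 3/17.
Require (1/3)ⁿ ≤ 3/17 ÷ 4 = 3/68.
(1/3)² = 1/9 is still above 3/68 but (1/3)³ = 1/27 is at or below it, so n = 3.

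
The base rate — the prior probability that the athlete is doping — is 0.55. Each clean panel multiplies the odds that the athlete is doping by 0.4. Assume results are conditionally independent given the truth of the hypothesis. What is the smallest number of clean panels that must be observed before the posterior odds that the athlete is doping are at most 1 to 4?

2

Prior odds: 0.55 ÷ 0.45 = 11/9.
Likelihood ratio per clean panel = 0.4.
Target odds = 0.25.
Need (11/9) × 0.4ⁿ ≤ 0.25, i.e. 0.4ⁿ ≤ 9/44.
0.4¹ = 0.4 is still above 9/44 but 0.4² = 0.16 is at or below it, so n = 2.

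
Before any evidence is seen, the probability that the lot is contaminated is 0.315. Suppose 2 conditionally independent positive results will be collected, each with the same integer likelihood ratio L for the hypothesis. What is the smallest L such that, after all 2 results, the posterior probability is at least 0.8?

3

Prior odds = 0.315/0.685 = 63/137.
Target odds = 0.8/0.2 = 4.
Need L² ≥ 4 ÷ (63/137) = 548/63.
2² = 4 < 548/63 ≤ 9 = 3², so L = 3.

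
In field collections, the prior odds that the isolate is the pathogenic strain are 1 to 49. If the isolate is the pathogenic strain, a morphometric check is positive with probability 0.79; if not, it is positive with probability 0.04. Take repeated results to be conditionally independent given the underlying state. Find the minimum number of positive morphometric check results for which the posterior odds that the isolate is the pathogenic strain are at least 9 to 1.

3

Prior odds = 1/49.
Likelihood ratio of a positive = 0.79/0.04 = 19.75.
Target odds = 9.
Need (1/49) × 19.75ⁿ ≥ 9, i.e. 19.75ⁿ ≥ 441.
19.75² = 390.0625 falls short of 441 but 19.75³ = 7703.734375 reaches it, so n = 3.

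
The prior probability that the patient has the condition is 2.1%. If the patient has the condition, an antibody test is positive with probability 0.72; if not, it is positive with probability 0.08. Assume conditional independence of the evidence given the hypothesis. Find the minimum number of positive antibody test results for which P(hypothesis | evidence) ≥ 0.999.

Prior odds = 0.021/0.979 = 21/979.
Likelihood ratio of a positive = 0.72/0.08 = 9.
Target posterior odds = 0.999/0.001 = 999.
Need (21/979) × 9ⁿ ≥ 999, i.e. 9ⁿ ≥ 326007/7.
9⁴ = 6561 falls short of 326007/7 but 9⁵ = 59049 reaches it, so n = 5.

5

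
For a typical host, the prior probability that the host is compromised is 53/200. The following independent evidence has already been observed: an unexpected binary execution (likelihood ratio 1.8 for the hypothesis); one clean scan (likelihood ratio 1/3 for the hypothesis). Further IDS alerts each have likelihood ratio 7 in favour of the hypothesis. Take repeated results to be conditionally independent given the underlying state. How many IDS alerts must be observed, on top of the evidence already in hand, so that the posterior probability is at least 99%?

4

Prior odds = 0.265/0.735 = 53/147.
Combined Bayes factor of the evidence already in hand = 1.8 × (1/3) = 0.6.
Odds after that evidence = (53/147) × 0.6 = 53/245.
Target odds = 0.99/0.01 = 99.
Need 7ⁿ ≥ 99 ÷ (53/245) = 24255/53.
7³ = 343 falls short of 24255/53 but 7⁴ = 2401 reaches it, so n = 4.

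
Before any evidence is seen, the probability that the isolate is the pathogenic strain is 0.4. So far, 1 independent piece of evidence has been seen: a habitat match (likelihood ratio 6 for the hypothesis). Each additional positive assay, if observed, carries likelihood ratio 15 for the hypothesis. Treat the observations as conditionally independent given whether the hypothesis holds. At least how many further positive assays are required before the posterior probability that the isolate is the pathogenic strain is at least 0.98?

1

Prior odds = 0.4/0.6 = 2/3.
Bayes factor of the evidence already in hand = 6.
Odds after that evidence = (2/3) × 6 = 4.
Target odds = 0.98/0.02 = 49.
Need 15ⁿ ≥ 49 ÷ 4 = 12.25.
15¹ = 15, which meets the required 12.25; so n = 1.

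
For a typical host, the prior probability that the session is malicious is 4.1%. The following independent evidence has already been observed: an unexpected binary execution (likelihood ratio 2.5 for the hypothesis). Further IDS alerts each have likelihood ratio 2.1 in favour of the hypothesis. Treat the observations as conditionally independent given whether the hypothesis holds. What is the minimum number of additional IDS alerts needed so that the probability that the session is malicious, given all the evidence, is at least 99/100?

10

Prior odds = 0.041/0.959 = 41/959.
Bayes factor of the evidence already in hand = 2.5.
Odds after that evidence = (41/959) × 2.5 = 205/1918.
Target odds = 0.99/0.01 = 99.
Need 2.1ⁿ ≥ 99 ÷ (205/1918) = 189882/205.
2.1⁹ ≈794.28 falls short of 189882/205 but 2.1¹⁰ ≈1667.99 reaches it, so n = 10.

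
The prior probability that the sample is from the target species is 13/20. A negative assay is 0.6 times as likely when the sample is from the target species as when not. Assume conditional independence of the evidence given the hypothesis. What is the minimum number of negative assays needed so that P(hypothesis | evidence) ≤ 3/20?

Prior odds: 0.65 ÷ 0.35 = 13/7.
Likelihood ratio per negative assay = 0.6.
Target posterior odds = 0.15/0.85 = 3/17.
Need (13/7) × 0.6ⁿ ≤ 3/17, i.e. 0.6ⁿ ≤ 21/221.
0.6⁴ = 0.1296 is still above 21/221 but 0.6⁵ = 0.07776 is at or below it, so n = 5.

5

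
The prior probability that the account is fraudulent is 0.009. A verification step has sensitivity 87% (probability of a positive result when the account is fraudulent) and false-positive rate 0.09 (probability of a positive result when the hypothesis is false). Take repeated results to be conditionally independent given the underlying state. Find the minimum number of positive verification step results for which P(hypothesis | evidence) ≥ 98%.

Prior odds: 0.009 ÷ 0.991 = 9/991.
Likelihood ratio of a positive result = 0.87/0.09 = 29/3.
Target posterior odds = 0.98/0.02 = 49.
Require (29/3)ⁿ ≥ 49 ÷ (9/991) = 48559/9.
(29/3)³ = 24389/27 falls short of 48559/9 but (29/3)⁴ = 707281/81 reaches it, so n = 4.

4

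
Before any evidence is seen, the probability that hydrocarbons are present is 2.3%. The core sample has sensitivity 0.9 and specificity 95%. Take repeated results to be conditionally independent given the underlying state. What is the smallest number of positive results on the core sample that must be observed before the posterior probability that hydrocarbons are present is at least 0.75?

Prior odds: 0.023 ÷ 0.977 = 23/977.
False-positive rate = 1 − 0.95 = 0.05; likelihood ratio of a positive = 0.9/0.05 = 18.
Target odds: 0.75 ÷ 0.25 = 3.
Require 18ⁿ ≥ 3 ÷ (23/977) = 2931/23.
18¹ = 18 falls short of 2931/23 but 18² = 324 reaches it, so n = 2.

2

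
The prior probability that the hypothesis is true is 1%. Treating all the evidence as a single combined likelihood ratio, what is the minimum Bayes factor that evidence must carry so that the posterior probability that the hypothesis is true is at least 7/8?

693

Prior odds = 0.01/0.99 = 1/99.
Target odds = 0.875/0.125 = 7.
Required Bayes factor = 7 ÷ (1/99) = 693.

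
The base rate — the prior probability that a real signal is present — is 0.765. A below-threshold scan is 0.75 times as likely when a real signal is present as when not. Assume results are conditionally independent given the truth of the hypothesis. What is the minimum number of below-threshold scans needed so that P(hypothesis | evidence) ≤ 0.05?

15

Prior odds: 0.765 ÷ 0.235 = 153/47.
Likelihood ratio per below-threshold scan = 0.75.
Target posterior odds = 0.05/0.95 = 1/19.
Need (153/47) × 0.75ⁿ ≤ 1/19, i.e. 0.75ⁿ ≤ 47/2907.
0.75¹⁴ = 4782969/268435456 is still above 47/2907 but 0.75¹⁵ ≈0.0133635 is at or below it, so n = 15.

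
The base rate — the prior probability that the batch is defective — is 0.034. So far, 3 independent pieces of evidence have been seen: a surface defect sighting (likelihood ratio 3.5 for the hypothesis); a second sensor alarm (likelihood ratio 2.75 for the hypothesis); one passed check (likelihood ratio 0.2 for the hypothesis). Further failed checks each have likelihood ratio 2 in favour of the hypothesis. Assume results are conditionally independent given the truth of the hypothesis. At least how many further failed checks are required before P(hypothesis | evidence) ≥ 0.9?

8

Prior odds = 0.034/0.966 = 17/483.
Combined Bayes factor of the evidence already in hand = 3.5 × 2.75 × 0.2 = 1.925.
Odds after that evidence = (17/483) × 1.925 = 187/2760.
Target odds = 0.9/0.1 = 9.
Need 2ⁿ ≥ 9 ÷ (187/2760) = 24840/187.
2⁷ = 128 falls short of 24840/187 but 2⁸ = 256 reaches it, so n = 8.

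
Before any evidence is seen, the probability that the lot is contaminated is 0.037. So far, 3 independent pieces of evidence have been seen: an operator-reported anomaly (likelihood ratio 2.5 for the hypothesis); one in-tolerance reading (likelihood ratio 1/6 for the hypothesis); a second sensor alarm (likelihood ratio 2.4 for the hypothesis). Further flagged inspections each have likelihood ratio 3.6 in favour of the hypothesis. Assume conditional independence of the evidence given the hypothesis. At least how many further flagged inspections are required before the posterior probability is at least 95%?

Prior odds = 0.037/0.963 = 37/963.
Combined Bayes factor of the evidence already in hand = 2.5 × (1/6) × 2.4 = 1.
Odds after that evidence = (37/963) × 1 = 37/963.
Target odds = 0.95/0.05 = 19.
Need 3.6ⁿ ≥ 19 ÷ (37/963) = 18297/37.
3.6⁴ = 167.9616 falls short of 18297/37 but 3.6⁵ = 604.66176 reaches it, so n = 5.

5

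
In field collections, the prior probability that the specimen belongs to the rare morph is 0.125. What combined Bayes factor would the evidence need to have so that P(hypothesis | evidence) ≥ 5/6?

Prior odds = 0.125/0.875 = 1/7.
Target odds = (5/6)/(1/6) = 5.
Required Bayes factor = 5 ÷ (1/7) = 35.

35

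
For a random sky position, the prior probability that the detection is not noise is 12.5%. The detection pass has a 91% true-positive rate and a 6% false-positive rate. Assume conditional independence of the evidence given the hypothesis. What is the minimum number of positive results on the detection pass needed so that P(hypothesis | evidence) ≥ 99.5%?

3

Prior odds: 0.125 ÷ 0.875 = 1/7.
Likelihood ratio of a positive result = 0.91/0.06 = 91/6.
Target posterior odds = 0.995/0.005 = 199.
Require (91/6)ⁿ ≥ 199 ÷ (1/7) = 1393.
(91/6)² = 8281/36 falls short of 1393 but (91/6)³ = 753571/216 reaches it, so n = 3.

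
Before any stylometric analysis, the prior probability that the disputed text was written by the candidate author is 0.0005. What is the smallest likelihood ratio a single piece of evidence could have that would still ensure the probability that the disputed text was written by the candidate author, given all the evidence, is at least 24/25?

Prior odds = 0.0005/0.9995 = 1/1999.
Target odds = 0.96/0.04 = 24.
Required Bayes factor = 24 ÷ (1/1999) = 47976.

47976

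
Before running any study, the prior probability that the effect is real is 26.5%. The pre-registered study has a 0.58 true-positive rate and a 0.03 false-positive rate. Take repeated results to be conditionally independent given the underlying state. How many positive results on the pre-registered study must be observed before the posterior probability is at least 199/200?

Prior odds: 0.265 ÷ 0.735 = 53/147.
Likelihood ratio of a positive result = 0.58/0.03 = 58/3.
Target odds: 0.995 ÷ 0.005 = 199.
Require (58/3)ⁿ ≥ 199 ÷ (53/147) = 29253/53.
(58/3)² = 3364/9 falls short of 29253/53 but (58/3)³ = 195112/27 reaches it, so n = 3.

3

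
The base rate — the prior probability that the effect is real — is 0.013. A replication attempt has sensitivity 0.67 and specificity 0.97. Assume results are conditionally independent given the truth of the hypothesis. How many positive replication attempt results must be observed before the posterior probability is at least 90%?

Prior odds = 0.013/0.987 = 13/987.
False-positive rate = 1 − 0.97 = 0.03; likelihood ratio of a positive = 0.67/0.03 = 67/3.
Target odds: 0.9 ÷ 0.1 = 9.
Need (13/987) × (67/3)ⁿ ≥ 9, i.e. (67/3)ⁿ ≥ 8883/13.
(67/3)² = 4489/9 falls short of 8883/13 but (67/3)³ = 300763/27 reaches it, so n = 3.

3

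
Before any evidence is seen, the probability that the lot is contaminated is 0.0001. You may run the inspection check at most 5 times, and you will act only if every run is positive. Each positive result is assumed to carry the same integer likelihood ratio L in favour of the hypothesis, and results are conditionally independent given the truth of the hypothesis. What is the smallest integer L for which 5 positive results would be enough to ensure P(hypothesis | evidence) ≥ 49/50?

14

Prior odds = 0.0001/0.9999 = 1/9999.
Target odds = 0.98/0.02 = 49.
Need L⁵ ≥ 49 ÷ (1/9999) = 489951.
13⁵ = 371293 < 489951 ≤ 537824 = 14⁵, so L = 14.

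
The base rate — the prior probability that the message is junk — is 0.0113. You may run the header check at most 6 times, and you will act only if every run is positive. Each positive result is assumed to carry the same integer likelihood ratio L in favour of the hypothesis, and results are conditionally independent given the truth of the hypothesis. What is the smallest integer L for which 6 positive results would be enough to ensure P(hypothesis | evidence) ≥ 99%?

Prior odds = 0.0113/0.9887 = 113/9887.
Target odds = 0.99/0.01 = 99.
Need L⁶ ≥ 99 ÷ (113/9887) = 978813/113.
4⁶ = 4096 < 978813/113 ≤ 15625 = 5⁶, so L = 5.

5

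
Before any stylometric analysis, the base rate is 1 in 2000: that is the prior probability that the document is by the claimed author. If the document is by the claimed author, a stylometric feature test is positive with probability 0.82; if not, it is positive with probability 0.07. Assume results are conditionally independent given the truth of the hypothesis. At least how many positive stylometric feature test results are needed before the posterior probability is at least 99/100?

5

Prior odds = 0.0005/0.9995 = 1/1999.
Likelihood ratio of a positive = 0.82/0.07 = 82/7.
Target posterior odds = 0.99/0.01 = 99.
Need (1/1999) × (82/7)ⁿ ≥ 99, i.e. (82/7)ⁿ ≥ 197901.
(82/7)⁴ = 45212176/2401 falls short of 197901 but (82/7)⁵ ≈220587 reaches it, so n = 5.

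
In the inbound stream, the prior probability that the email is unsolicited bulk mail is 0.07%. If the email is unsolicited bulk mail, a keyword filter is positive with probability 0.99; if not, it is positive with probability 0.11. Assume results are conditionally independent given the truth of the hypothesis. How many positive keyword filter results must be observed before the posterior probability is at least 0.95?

5

Prior odds: 0.0007 ÷ 0.9993 = 7/9993.
Likelihood ratio of a positive = 0.99/0.11 = 9.
Target odds: 0.95 ÷ 0.05 = 19.
Need (7/9993) × 9ⁿ ≥ 19, i.e. 9ⁿ ≥ 189867/7.
9⁴ = 6561 falls short of 189867/7 but 9⁵ = 59049 reaches it, so n = 5.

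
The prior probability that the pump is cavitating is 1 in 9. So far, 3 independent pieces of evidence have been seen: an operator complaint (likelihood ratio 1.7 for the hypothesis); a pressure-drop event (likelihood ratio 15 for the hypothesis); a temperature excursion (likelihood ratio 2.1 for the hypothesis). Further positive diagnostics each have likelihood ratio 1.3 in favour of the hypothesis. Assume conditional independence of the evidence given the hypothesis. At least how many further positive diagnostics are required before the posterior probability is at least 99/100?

Prior odds = (1/9)/(8/9) = 0.125.
Combined Bayes factor of the evidence already in hand = 1.7 × 15 × 2.1 = 53.55.
Odds after that evidence = 0.125 × 53.55 = 6.69375.
Target odds = 0.99/0.01 = 99.
Need 1.3ⁿ ≥ 99 ÷ 6.69375 = 1760/119.
1.3¹⁰ ≈13.7858 falls short of 1760/119 but 1.3¹¹ ≈17.9216 reaches it, so n = 11.

11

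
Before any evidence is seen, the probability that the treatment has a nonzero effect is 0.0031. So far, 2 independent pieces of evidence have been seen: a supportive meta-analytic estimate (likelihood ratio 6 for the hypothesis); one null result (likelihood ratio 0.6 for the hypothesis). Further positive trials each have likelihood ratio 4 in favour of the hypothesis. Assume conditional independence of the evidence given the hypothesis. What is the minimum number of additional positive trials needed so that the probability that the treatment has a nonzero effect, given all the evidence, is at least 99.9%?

9

Prior odds = 0.0031/0.9969 = 31/9969.
Combined Bayes factor of the evidence already in hand = 6 × 0.6 = 3.6.
Odds after that evidence = (31/9969) × 3.6 = 186/16615.
Target odds = 0.999/0.001 = 999.
Need 4ⁿ ≥ 999 ÷ (186/16615) = 5532795/62.
4⁸ = 65536 falls short of 5532795/62 but 4⁹ = 262144 reaches it, so n = 9.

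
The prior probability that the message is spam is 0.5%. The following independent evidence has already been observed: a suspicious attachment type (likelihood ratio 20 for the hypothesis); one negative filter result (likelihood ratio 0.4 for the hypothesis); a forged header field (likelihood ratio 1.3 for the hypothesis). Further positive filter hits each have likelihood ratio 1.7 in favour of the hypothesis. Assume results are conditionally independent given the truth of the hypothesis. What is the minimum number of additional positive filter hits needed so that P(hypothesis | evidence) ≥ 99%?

Prior odds = 0.005/0.995 = 1/199.
Combined Bayes factor of the evidence already in hand = 20 × 0.4 × 1.3 = 10.4.
Odds after that evidence = (1/199) × 10.4 = 52/995.
Target odds = 0.99/0.01 = 99.
Need 1.7ⁿ ≥ 99 ÷ (52/995) = 98505/52.
1.7¹⁴ ≈1683.78 falls short of 98505/52 but 1.7¹⁵ ≈2862.42 reaches it, so n = 15.

15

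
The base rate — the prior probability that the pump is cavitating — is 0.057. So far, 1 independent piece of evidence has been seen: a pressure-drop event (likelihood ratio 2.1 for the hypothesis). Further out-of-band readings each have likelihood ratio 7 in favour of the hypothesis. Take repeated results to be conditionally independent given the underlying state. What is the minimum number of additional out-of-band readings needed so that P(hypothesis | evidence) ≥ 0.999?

5

Prior odds = 0.057/0.943 = 57/943.
Bayes factor of the evidence already in hand = 2.1.
Odds after that evidence = (57/943) × 2.1 = 1197/9430.
Target odds = 0.999/0.001 = 999.
Need 7ⁿ ≥ 999 ÷ (1197/9430) = 1046730/133.
7⁴ = 2401 falls short of 1046730/133 but 7⁵ = 16807 reaches it, so n = 5.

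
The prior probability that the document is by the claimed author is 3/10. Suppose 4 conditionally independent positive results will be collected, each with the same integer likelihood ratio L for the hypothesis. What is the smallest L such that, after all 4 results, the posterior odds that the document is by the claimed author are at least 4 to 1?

2

Prior odds = 0.3/0.7 = 3/7.
Target odds = 4.
Need L⁴ ≥ 4 ÷ (3/7) = 28/3.
1⁴ = 1 < 28/3 ≤ 16 = 2⁴, so L = 2.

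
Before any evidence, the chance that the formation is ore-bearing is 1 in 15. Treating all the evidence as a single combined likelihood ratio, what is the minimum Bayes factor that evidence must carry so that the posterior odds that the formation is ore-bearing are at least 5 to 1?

70

Prior odds = (1/15)/(14/15) = 1/14.
Target odds = 5.
Required Bayes factor = 5 ÷ (1/14) = 70.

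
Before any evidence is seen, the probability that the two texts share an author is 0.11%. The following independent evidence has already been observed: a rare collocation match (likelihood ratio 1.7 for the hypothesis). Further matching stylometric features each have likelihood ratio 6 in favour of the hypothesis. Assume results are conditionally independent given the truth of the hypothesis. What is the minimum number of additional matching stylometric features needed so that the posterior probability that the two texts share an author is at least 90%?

5

Prior odds = 0.0011/0.9989 = 11/9989.
Bayes factor of the evidence already in hand = 1.7.
Odds after that evidence = (11/9989) × 1.7 = 187/99890.
Target odds = 0.9/0.1 = 9.
Need 6ⁿ ≥ 9 ÷ (187/99890) = 899010/187.
6⁴ = 1296 falls short of 899010/187 but 6⁵ = 7776 reaches it, so n = 5.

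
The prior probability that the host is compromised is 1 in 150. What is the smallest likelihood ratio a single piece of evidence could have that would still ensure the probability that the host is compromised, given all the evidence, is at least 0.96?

Prior odds = (1/150)/(149/150) = 1/149.
Target odds = 0.96/0.04 = 24.
Required Bayes factor = 24 ÷ (1/149) = 3576.

3576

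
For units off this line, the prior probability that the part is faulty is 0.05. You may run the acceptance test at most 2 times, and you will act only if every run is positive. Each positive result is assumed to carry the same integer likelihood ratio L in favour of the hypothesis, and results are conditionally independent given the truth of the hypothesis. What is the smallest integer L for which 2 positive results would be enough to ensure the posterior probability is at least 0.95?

Prior odds = 0.05/0.95 = 1/19.
Target odds = 0.95/0.05 = 19.
Need L² ≥ 19 ÷ (1/19) = 361.
18² = 324 < 361 ≤ 361 = 19², so L = 19.

19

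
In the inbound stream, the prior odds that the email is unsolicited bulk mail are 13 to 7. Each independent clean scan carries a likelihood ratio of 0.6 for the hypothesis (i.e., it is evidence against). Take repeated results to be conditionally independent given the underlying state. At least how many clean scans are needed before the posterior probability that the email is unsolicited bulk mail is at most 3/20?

5

Prior odds = 13/7.
Likelihood ratio per clean scan = 0.6.
Target posterior odds = 0.15/0.85 = 3/17.
Need (13/7) × 0.6ⁿ ≤ 3/17, i.e. 0.6ⁿ ≤ 21/221.
0.6⁴ = 0.1296 is still above 21/221 but 0.6⁵ = 0.07776 is at or below it, so n = 5.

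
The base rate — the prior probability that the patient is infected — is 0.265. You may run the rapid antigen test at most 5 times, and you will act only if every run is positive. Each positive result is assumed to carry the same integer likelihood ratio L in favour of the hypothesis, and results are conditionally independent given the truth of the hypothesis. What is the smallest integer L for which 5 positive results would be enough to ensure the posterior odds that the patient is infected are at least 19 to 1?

Prior odds = 0.265/0.735 = 53/147.
Target odds = 19.
Need L⁵ ≥ 19 ÷ (53/147) = 2793/53.
2⁵ = 32 < 2793/53 ≤ 243 = 3⁵, so L = 3.

3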